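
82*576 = 47232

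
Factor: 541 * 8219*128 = 569149312 =2^7*541^1*8219^1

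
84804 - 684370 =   -  599566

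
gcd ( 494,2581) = 1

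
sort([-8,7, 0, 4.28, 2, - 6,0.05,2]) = [- 8, - 6,0, 0.05,2,2,4.28,7] 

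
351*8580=3011580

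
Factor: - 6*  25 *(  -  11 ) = 1650 =2^1*3^1 * 5^2*11^1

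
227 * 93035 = 21118945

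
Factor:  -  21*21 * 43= - 3^2* 7^2*43^1  =  - 18963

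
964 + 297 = 1261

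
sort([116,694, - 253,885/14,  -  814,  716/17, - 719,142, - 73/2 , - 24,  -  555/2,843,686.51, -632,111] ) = [ - 814, -719,  -  632 , - 555/2, - 253,  -  73/2, - 24 , 716/17,  885/14, 111,116,142, 686.51,694,843]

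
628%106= 98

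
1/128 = 1/128 = 0.01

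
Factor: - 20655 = -3^5 *5^1  *17^1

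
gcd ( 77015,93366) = 1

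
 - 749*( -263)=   196987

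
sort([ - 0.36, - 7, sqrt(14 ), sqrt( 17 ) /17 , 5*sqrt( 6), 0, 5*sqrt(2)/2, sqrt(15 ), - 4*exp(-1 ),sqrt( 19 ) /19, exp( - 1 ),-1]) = [-7, - 4*exp( - 1 ),-1,-0.36, 0, sqrt (19)/19,sqrt(17)/17, exp(  -  1 ),5*sqrt( 2 ) /2, sqrt (14 ), sqrt(15 ), 5*sqrt(6 )] 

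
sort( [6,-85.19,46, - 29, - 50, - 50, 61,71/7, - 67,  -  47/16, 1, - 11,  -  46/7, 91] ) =[-85.19, - 67,-50, - 50,-29,  -  11, - 46/7,-47/16,1,6,71/7,  46, 61, 91 ] 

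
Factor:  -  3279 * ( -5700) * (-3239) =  - 60537881700 = - 2^2*3^2 *5^2*19^1 * 41^1 * 79^1*1093^1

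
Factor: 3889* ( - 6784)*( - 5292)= 139618708992 = 2^9 * 3^3* 7^2 * 53^1 * 3889^1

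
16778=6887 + 9891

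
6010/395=15+17/79 = 15.22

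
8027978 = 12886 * 623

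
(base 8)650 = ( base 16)1a8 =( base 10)424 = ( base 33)CS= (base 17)17G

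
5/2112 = 5/2112  =  0.00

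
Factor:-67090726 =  - 2^1*83^1 *404161^1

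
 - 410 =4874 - 5284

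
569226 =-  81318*( - 7)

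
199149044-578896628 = - 379747584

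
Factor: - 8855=-5^1*7^1*11^1*23^1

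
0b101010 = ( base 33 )19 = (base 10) 42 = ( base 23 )1J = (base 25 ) 1h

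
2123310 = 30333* 70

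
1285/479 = 1285/479 = 2.68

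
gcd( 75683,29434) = 1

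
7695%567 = 324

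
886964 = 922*962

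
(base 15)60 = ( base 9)110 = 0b1011010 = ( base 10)90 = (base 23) 3l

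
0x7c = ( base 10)124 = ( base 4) 1330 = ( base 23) 59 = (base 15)84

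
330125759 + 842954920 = 1173080679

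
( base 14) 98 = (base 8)206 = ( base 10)134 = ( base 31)4a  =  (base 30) 4e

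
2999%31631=2999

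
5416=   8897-3481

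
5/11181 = 5/11181 = 0.00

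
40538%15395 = 9748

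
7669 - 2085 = 5584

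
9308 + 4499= 13807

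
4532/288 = 1133/72 = 15.74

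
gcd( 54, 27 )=27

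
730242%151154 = 125626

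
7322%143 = 29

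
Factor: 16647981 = 3^1*7^1*17^1 * 46633^1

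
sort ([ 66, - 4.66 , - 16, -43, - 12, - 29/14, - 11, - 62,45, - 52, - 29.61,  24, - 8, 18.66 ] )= [ - 62,  -  52, - 43, - 29.61,-16, - 12, - 11, - 8, - 4.66,-29/14,18.66,24, 45, 66] 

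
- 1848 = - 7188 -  - 5340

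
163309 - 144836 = 18473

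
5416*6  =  32496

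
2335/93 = 25 + 10/93 = 25.11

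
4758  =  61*78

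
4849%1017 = 781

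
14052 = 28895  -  14843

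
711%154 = 95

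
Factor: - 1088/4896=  - 2^1 * 3^( - 2) = - 2/9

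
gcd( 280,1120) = 280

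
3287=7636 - 4349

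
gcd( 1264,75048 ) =8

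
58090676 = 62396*931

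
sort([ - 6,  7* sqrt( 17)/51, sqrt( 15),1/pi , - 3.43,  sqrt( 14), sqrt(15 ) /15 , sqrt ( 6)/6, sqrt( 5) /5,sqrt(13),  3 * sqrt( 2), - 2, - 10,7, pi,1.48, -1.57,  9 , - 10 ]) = [  -  10, -10 , - 6, - 3.43, - 2 ,  -  1.57,sqrt( 15 ) /15,  1/pi,sqrt( 6)/6, sqrt ( 5)/5, 7 * sqrt( 17)/51 , 1.48 , pi,sqrt( 13),sqrt ( 14 ), sqrt(15), 3*sqrt(2),7, 9] 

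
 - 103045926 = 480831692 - 583877618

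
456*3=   1368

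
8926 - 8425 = 501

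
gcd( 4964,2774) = 146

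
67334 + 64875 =132209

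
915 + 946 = 1861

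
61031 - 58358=2673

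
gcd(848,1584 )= 16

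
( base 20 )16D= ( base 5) 4113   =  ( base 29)ib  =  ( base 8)1025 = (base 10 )533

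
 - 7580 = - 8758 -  - 1178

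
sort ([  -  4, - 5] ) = [ - 5 , - 4] 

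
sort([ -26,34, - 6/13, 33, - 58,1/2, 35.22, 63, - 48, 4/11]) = [ - 58, - 48, - 26,-6/13, 4/11,1/2, 33,34,35.22, 63]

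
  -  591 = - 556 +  - 35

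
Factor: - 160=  - 2^5*5^1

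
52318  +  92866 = 145184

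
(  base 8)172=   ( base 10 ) 122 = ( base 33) 3N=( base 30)42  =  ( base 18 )6e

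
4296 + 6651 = 10947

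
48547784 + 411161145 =459708929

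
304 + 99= 403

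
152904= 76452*2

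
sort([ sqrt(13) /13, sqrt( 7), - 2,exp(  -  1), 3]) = [- 2, sqrt (13 ) /13,  exp(  -  1 ), sqrt( 7), 3 ] 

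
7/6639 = 7/6639 = 0.00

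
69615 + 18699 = 88314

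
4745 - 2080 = 2665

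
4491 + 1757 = 6248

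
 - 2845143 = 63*( - 45161) 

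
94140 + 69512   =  163652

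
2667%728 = 483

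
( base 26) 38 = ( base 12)72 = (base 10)86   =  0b1010110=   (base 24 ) 3E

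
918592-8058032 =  - 7139440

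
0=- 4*0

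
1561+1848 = 3409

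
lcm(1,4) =4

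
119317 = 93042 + 26275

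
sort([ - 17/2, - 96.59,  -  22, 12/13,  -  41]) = [-96.59 , - 41, - 22, - 17/2 , 12/13 ]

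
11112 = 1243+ 9869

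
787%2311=787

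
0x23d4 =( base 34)7vq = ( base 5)243142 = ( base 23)H7I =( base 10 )9172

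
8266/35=236+ 6/35 = 236.17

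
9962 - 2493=7469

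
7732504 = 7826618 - 94114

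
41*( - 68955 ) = - 2827155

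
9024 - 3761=5263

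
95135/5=19027= 19027.00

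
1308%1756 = 1308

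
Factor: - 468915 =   -  3^1*5^1*43^1*727^1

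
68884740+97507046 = 166391786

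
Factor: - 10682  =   - 2^1 *7^2 * 109^1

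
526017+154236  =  680253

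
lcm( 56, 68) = 952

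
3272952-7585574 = - 4312622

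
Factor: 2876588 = 2^2*11^1*13^1 * 47^1*107^1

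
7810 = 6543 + 1267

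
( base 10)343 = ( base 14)1A7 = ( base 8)527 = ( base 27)CJ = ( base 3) 110201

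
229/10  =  229/10 =22.90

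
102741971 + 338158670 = 440900641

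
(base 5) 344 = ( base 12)83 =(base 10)99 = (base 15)69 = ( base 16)63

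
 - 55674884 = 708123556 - 763798440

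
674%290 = 94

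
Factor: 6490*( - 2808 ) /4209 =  - 2^4 * 3^2*5^1*11^1 * 13^1*23^(-1 )*59^1 * 61^(-1 ) =-6074640/1403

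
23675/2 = 11837+ 1/2 = 11837.50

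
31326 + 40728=72054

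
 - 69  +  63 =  - 6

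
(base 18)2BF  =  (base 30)SL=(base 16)35D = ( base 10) 861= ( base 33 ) q3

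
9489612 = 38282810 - 28793198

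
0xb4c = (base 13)1416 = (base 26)476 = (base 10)2892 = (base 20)74c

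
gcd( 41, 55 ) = 1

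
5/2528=5/2528 = 0.00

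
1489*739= 1100371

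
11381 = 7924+3457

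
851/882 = 851/882 = 0.96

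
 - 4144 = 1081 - 5225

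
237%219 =18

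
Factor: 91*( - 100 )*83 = -755300 = -2^2*5^2*7^1*13^1*83^1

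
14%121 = 14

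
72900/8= 9112 + 1/2 = 9112.50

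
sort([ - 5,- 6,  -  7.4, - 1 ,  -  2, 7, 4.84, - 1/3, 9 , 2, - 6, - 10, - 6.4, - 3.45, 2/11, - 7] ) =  [ - 10, - 7.4,  -  7,- 6.4, - 6,-6, - 5, - 3.45, - 2,  -  1, - 1/3,2/11,  2, 4.84,  7, 9 ]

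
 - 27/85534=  - 1 + 85507/85534= - 0.00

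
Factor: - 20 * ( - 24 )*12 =5760=2^7*3^2*5^1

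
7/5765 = 7/5765 = 0.00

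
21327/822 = 7109/274 = 25.95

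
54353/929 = 58 + 471/929=58.51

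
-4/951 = - 1 + 947/951=- 0.00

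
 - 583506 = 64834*( - 9)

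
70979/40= 70979/40 = 1774.47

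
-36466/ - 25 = 1458+16/25 = 1458.64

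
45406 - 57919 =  - 12513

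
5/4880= 1/976  =  0.00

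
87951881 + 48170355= 136122236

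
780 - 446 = 334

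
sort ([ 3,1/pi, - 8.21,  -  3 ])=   [ - 8.21, - 3, 1/pi , 3 ]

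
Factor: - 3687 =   -  3^1 * 1229^1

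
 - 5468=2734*( - 2 ) 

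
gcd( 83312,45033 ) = 1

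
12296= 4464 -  - 7832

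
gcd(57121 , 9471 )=1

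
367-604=-237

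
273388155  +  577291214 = 850679369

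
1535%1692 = 1535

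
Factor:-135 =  - 3^3*5^1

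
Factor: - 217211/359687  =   - 29^( - 1 )*79^ ( - 1)* 83^1 * 157^( - 1) * 2617^1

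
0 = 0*9960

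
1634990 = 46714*35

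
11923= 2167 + 9756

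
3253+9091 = 12344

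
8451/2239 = 8451/2239 = 3.77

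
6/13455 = 2/4485 = 0.00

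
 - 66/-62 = 1+2/31=1.06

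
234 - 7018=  - 6784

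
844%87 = 61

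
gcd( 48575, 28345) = 5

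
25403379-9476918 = 15926461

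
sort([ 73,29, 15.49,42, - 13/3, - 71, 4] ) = [-71, - 13/3, 4,  15.49,29  ,  42 , 73]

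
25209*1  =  25209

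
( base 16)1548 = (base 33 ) 503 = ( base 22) b5e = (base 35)4FN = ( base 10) 5448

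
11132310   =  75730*147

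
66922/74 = 33461/37= 904.35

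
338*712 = 240656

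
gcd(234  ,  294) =6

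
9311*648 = 6033528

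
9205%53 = 36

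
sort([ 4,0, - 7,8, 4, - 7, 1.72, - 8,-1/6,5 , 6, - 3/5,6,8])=[- 8, - 7,  -  7,-3/5, - 1/6,0 , 1.72,4, 4,5,  6 , 6, 8, 8] 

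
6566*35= 229810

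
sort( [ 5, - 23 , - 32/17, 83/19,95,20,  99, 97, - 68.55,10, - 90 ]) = [-90, - 68.55, - 23, - 32/17, 83/19, 5, 10, 20,95,97 , 99]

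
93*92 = 8556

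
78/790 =39/395 = 0.10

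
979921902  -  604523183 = 375398719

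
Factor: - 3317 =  - 31^1*  107^1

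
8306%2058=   74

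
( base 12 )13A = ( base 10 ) 190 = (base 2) 10111110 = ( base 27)71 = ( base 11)163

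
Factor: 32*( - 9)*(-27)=2^5*3^5 = 7776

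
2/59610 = 1/29805 = 0.00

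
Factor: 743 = 743^1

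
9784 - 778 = 9006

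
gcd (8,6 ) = 2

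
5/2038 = 5/2038 = 0.00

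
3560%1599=362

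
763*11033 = 8418179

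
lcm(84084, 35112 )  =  3195192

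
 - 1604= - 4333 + 2729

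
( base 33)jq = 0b1010001101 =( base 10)653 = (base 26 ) P3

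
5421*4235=22957935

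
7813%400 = 213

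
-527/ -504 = 527/504 = 1.05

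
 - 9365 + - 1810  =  -11175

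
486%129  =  99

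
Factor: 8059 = 8059^1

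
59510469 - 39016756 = 20493713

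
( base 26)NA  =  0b1001100000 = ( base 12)428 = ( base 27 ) me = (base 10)608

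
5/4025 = 1/805   =  0.00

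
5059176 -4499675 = 559501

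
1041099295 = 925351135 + 115748160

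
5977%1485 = 37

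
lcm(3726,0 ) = 0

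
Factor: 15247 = 79^1*193^1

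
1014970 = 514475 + 500495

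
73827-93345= - 19518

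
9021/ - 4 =-2256 + 3/4 = - 2255.25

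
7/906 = 7/906 = 0.01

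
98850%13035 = 7605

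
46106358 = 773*59646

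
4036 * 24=96864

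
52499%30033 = 22466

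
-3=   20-23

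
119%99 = 20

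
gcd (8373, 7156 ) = 1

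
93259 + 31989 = 125248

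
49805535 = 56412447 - 6606912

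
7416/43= 172 + 20/43= 172.47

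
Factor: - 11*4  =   - 2^2*11^1 = - 44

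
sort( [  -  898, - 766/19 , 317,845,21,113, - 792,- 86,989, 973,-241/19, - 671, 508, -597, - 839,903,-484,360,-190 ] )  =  [ - 898, - 839, - 792, - 671 , - 597, - 484,  -  190, - 86, - 766/19, - 241/19 , 21, 113 , 317, 360, 508, 845,903, 973,989] 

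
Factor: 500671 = 500671^1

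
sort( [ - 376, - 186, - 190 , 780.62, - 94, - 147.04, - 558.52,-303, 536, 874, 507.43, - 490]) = [-558.52 ,  -  490,  -  376, -303, - 190, - 186,  -  147.04, - 94, 507.43, 536,  780.62,874]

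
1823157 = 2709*673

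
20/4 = 5 = 5.00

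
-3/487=-3/487=   -0.01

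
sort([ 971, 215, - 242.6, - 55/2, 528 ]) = [ - 242.6, -55/2,215, 528, 971]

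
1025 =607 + 418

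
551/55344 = 551/55344 = 0.01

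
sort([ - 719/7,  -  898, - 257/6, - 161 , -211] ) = [ - 898, - 211, - 161,-719/7,-257/6]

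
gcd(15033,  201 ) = 3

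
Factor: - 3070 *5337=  -16384590 = - 2^1*3^2*5^1*307^1*593^1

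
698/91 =7 + 61/91 = 7.67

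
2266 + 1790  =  4056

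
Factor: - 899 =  - 29^1*31^1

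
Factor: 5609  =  71^1*79^1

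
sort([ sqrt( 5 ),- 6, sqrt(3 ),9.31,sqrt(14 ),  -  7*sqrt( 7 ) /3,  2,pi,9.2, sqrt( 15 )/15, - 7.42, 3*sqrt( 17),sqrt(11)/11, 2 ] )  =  [ - 7.42,-7 * sqrt( 7) /3, - 6,sqrt( 15 ) /15,sqrt(11)/11,  sqrt( 3) , 2,2,sqrt( 5),pi,sqrt( 14 ), 9.2,9.31,3 * sqrt(17 ) ]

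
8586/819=10 + 44/91 = 10.48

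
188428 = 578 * 326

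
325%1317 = 325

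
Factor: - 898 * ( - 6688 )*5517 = 33134131008 = 2^6*3^2*11^1*19^1*449^1 * 613^1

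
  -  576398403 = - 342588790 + - 233809613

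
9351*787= 7359237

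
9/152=9/152 = 0.06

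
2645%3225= 2645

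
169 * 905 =152945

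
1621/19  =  85 + 6/19 = 85.32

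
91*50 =4550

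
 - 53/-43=1 + 10/43 = 1.23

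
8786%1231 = 169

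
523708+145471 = 669179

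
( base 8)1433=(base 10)795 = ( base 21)1gi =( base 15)380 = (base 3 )1002110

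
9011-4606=4405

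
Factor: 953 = 953^1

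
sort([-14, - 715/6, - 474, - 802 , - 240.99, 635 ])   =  [ - 802, - 474, - 240.99,-715/6, - 14, 635]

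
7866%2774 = 2318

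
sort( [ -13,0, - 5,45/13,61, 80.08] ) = [ - 13, - 5,0 , 45/13,61,  80.08 ] 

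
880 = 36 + 844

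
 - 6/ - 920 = 3/460 = 0.01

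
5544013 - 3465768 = 2078245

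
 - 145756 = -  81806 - 63950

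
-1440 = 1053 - 2493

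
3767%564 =383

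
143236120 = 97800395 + 45435725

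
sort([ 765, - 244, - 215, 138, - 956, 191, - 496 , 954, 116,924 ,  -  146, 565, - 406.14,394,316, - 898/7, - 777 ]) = [ - 956, - 777, -496, - 406.14, - 244, - 215,- 146 , - 898/7 , 116,  138, 191,316,394, 565,765, 924, 954 ] 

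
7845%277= 89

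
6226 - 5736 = 490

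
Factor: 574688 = 2^5* 17959^1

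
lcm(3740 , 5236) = 26180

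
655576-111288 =544288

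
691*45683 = 31566953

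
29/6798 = 29/6798= 0.00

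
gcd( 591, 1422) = 3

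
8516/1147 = 8516/1147 = 7.42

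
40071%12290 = 3201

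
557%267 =23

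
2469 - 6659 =- 4190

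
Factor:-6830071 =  - 6830071^1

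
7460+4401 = 11861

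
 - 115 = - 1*115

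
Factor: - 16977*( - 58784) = 997975968 = 2^5*3^1*11^1*167^1*5659^1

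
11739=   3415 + 8324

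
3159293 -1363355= 1795938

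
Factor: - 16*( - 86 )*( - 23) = -31648 = - 2^5*23^1*43^1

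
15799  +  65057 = 80856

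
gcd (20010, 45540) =690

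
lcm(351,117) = 351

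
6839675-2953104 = 3886571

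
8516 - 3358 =5158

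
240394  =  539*446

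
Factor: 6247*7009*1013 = 44354430899 = 43^1*163^1 *1013^1*6247^1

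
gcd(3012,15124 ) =4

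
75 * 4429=332175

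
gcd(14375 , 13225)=575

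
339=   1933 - 1594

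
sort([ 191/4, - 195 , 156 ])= [ - 195 , 191/4,  156]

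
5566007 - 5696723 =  - 130716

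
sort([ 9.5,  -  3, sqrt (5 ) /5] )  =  [ - 3, sqrt (5)/5, 9.5 ] 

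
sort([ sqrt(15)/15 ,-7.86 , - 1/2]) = [ - 7.86, - 1/2,sqrt (15 )/15] 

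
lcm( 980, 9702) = 97020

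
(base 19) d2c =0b1001010000111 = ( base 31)4T0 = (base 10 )4743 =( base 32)4K7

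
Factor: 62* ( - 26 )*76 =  - 122512=- 2^4*  13^1 * 19^1*31^1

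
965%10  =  5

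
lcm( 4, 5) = 20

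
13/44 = 13/44 = 0.30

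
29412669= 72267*407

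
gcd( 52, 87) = 1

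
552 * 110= 60720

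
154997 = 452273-297276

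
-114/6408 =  - 19/1068= - 0.02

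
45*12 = 540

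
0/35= 0 = 0.00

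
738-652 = 86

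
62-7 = 55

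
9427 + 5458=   14885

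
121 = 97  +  24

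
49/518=7/74= 0.09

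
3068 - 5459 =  - 2391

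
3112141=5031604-1919463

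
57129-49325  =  7804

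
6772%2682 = 1408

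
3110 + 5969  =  9079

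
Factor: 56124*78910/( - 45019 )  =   - 2^3*3^2*5^1*607^1*1559^1*3463^(-1 ) = - 340672680/3463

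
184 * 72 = 13248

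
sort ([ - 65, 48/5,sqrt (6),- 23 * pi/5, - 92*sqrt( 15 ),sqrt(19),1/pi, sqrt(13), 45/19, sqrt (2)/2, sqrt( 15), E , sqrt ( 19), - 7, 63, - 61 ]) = [-92 * sqrt (15), - 65, - 61, - 23*pi/5, - 7,1/pi, sqrt(2 ) /2, 45/19, sqrt( 6 ), E, sqrt (13), sqrt( 15),sqrt( 19), sqrt( 19),48/5, 63]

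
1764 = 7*252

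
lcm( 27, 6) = 54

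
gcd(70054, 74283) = 1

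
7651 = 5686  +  1965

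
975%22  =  7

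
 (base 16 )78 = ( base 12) A0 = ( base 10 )120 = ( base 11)AA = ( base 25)4K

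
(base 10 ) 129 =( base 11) 108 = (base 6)333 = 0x81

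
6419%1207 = 384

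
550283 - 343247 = 207036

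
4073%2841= 1232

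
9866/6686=4933/3343 = 1.48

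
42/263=42/263 = 0.16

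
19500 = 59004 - 39504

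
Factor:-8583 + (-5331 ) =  - 13914 = - 2^1  *  3^2*773^1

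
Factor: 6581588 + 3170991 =9752579=9752579^1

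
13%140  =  13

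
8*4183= 33464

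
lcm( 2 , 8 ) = 8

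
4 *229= 916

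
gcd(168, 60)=12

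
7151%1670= 471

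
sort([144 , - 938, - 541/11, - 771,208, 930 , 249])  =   [ - 938, -771, - 541/11,  144, 208,249,930 ] 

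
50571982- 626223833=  - 575651851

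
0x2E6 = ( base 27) 10d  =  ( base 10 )742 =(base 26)12E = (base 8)1346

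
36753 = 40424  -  3671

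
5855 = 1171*5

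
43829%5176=2421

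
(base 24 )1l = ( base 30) 1F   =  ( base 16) 2d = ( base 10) 45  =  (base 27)1I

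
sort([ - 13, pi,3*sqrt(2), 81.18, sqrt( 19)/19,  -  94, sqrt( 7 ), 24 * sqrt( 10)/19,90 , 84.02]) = [ - 94, - 13,sqrt( 19 ) /19,sqrt( 7), pi, 24*sqrt( 10) /19, 3 * sqrt(2), 81.18, 84.02, 90]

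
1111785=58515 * 19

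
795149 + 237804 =1032953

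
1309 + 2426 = 3735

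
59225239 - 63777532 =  - 4552293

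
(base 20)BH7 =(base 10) 4747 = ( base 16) 128B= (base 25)7em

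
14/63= 2/9 = 0.22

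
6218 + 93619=99837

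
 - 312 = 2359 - 2671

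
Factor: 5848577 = 7^1*835511^1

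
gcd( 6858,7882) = 2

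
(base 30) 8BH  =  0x1D7B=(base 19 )11H4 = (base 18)1555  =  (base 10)7547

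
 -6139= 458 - 6597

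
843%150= 93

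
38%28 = 10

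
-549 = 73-622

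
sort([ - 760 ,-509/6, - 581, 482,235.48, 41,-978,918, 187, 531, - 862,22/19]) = [  -  978, - 862,- 760, - 581, - 509/6, 22/19 , 41,187,235.48, 482,531,918] 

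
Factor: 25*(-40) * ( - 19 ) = 19000 = 2^3* 5^3*19^1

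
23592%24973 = 23592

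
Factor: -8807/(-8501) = 8501^(  -  1 )* 8807^1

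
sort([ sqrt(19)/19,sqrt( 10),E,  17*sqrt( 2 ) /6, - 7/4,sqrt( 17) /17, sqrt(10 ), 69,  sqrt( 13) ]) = [  -  7/4,sqrt( 19) /19, sqrt( 17)/17, E,sqrt(10 ),sqrt( 10) , sqrt( 13), 17 * sqrt(2)/6,69 ] 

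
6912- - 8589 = 15501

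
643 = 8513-7870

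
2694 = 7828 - 5134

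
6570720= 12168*540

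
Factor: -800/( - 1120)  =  5^1*7^ ( - 1) = 5/7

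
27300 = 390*70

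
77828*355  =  27628940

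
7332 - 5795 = 1537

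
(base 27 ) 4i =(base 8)176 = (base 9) 150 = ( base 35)3L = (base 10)126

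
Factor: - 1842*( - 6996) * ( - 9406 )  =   - 2^4*3^2* 11^1*53^1*307^1*4703^1 = -121211660592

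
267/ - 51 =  - 6 + 13/17 = -  5.24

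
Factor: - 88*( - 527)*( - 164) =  - 7605664 =-2^5 *11^1*17^1 * 31^1*41^1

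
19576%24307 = 19576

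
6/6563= 6/6563 = 0.00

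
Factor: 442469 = 442469^1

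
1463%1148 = 315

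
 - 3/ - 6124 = 3/6124= 0.00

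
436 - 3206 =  - 2770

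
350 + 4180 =4530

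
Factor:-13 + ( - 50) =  - 63 = -  3^2*7^1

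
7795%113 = 111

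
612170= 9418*65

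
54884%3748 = 2412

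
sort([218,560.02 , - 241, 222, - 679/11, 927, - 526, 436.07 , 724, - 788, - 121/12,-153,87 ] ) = [ - 788, - 526, - 241, - 153, - 679/11, - 121/12, 87,218,222,436.07,560.02,724, 927] 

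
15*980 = 14700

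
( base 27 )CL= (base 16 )159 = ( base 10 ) 345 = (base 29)bq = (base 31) b4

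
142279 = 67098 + 75181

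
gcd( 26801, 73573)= 1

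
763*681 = 519603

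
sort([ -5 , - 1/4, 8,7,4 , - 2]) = [-5, - 2, - 1/4,4,7, 8]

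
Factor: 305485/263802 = 535/462 = 2^( - 1)*3^( - 1)*5^1 *7^( - 1)*11^(-1)* 107^1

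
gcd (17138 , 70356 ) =902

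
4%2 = 0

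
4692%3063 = 1629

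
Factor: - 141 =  - 3^1*47^1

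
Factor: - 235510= - 2^1*5^1 * 11^1 *2141^1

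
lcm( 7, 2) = 14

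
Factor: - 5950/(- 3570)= 3^( - 1)*5^1  =  5/3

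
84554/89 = 950 + 4/89 = 950.04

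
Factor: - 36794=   -2^1*18397^1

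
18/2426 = 9/1213 = 0.01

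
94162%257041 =94162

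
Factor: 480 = 2^5 * 3^1*5^1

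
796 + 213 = 1009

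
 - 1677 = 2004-3681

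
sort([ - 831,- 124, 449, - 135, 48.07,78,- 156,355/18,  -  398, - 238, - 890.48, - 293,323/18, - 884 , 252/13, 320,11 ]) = [ - 890.48, - 884 ,  -  831,- 398, -293,-238,  -  156, -135,-124, 11 , 323/18, 252/13,355/18,  48.07,78,320,449]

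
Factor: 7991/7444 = 2^( - 2) * 61^1*131^1*1861^( - 1 )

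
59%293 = 59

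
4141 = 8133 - 3992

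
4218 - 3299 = 919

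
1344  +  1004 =2348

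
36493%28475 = 8018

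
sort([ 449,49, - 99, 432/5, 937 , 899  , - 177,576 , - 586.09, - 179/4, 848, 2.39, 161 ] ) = [ -586.09, - 177,  -  99,  -  179/4, 2.39, 49, 432/5, 161, 449, 576,848,899  ,  937 ] 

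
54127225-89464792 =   -  35337567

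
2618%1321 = 1297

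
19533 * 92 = 1797036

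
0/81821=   0 = 0.00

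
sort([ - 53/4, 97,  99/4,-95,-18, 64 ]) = [ - 95,-18 , - 53/4,99/4 , 64,  97] 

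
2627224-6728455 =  -4101231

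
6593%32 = 1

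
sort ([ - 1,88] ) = [ - 1,88]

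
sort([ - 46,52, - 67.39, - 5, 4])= [ - 67.39, - 46, - 5, 4, 52]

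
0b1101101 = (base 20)59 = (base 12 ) 91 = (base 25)49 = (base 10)109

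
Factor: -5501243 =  - 11^1 * 500113^1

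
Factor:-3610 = -2^1*5^1*19^2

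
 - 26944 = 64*( - 421) 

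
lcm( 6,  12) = 12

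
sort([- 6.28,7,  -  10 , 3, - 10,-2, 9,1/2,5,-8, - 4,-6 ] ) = [  -  10, - 10 ,  -  8, - 6.28,  -  6, - 4, - 2,1/2,3,5,7, 9 ]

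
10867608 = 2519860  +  8347748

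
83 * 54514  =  4524662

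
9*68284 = 614556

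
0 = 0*73355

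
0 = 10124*0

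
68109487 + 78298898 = 146408385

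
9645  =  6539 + 3106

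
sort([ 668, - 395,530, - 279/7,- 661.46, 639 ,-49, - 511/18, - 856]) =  [ - 856, - 661.46,- 395, - 49, - 279/7, - 511/18, 530,639,  668] 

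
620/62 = 10 = 10.00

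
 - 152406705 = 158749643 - 311156348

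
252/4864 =63/1216 = 0.05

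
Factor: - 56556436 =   -  2^2*163^1*86743^1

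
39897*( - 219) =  - 8737443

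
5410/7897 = 5410/7897 = 0.69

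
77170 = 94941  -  17771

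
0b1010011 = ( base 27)32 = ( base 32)2J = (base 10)83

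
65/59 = 65/59 = 1.10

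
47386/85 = 47386/85=557.48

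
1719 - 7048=  -  5329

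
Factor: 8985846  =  2^1*3^1 * 31^1*48311^1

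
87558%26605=7743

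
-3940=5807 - 9747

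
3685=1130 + 2555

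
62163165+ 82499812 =144662977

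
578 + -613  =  -35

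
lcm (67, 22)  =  1474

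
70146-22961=47185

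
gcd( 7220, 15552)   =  4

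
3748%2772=976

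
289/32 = 9+1/32 = 9.03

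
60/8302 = 30/4151 = 0.01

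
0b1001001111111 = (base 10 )4735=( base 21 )afa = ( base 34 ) 439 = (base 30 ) 57p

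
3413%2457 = 956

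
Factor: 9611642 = 2^1*4805821^1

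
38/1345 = 38/1345=0.03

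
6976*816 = 5692416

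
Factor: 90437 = 90437^1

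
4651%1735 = 1181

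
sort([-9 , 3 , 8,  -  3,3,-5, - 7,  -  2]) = [ - 9, - 7, - 5 , - 3,-2,3,3,8 ]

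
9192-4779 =4413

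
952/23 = 41 + 9/23 = 41.39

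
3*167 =501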